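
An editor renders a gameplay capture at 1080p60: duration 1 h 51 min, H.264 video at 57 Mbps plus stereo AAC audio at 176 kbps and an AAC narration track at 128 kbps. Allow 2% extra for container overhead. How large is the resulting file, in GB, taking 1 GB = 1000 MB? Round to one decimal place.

48.7 GB

1 h 51 min = 111 min = 6660 s
Audio total: 176 + 128 = 304 kbps = 0.304 Mbps.
Total bitrate: 57 + 0.304 = 57.304 Mbps.
Stream data: 57.304 Mbps × 6660 s = 381644.6 Mb.
With 2% container overhead: ×1.02.
389,278 Mb ÷ 8 = 48,660 MB → 48.66 GB.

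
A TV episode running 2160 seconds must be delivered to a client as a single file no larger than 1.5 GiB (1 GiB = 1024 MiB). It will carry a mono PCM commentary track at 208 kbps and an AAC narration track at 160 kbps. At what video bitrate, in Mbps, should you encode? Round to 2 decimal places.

Budget: 1.5 GiB = 12884.9 Mb.
Total bitrate budget: 12884.9 Mb / 2160 s = 5.965 Mbps.
Audio total: 208 + 160 = 368 kbps = 0.368 Mbps.
Video: 5.965 − 0.368 = 5.597 Mbps.

5.60 Mbps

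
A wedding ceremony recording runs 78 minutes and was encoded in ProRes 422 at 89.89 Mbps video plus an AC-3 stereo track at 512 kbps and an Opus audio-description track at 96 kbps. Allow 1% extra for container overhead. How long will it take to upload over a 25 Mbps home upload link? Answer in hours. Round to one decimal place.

4.8 hours

78 min = 4680 s
Audio total: 512 + 96 = 608 kbps = 0.608 Mbps.
Total bitrate: 90.498 Mbps.
File: 90.498 Mbps × 4680 s = 423530.6 Mb.
With 1% container overhead: ×1.01. → 427765.9 Mb.
At 25 Mbps: 427765.9 / 25 = 17110.6 s ≈ 4.75 hours.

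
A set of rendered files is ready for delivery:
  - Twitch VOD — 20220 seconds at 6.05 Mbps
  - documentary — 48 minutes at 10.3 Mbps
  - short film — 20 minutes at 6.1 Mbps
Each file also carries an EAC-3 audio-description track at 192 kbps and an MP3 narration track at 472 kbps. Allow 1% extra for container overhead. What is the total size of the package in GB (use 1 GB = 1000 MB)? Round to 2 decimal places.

Audio total: 192 + 472 = 664 kbps = 0.664 Mbps.
Twitch VOD: 6.714 Mbps × 20220 s × 1.01 = 137114.7 Mb
documentary: 10.964 Mbps × 2880 s × 1.01 = 31892.1 Mb
short film: 6.764 Mbps × 1200 s × 1.01 = 8198.0 Mb
Total: 177204.7 Mb = 22150.6 MB.
= 22.15 GB.

22.15 GB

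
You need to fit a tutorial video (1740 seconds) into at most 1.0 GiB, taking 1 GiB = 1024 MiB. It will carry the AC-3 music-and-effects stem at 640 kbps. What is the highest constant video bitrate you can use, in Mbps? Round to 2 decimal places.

4.30 Mbps

Budget: 1.0 GiB = 8589.9 Mb.
Total bitrate budget: 8589.9 Mb / 1740 s = 4.937 Mbps.
Audio: 640 kbps = 0.640 Mbps.
Video: 4.937 − 0.640 = 4.297 Mbps.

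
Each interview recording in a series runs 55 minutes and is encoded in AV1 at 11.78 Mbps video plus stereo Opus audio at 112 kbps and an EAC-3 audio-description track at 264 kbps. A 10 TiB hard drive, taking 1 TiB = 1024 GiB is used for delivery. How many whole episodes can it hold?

2192

55 min = 3300 s
Audio total: 112 + 264 = 376 kbps = 0.376 Mbps.
Total bitrate: 12.156 Mbps.
Per item: 12.156 Mbps × 3300 s = 40,115 Mb = 5,014 MB.
Capacity: 10 TiB = 87,960,930 Mb; 2192.73 items → 2192 complete.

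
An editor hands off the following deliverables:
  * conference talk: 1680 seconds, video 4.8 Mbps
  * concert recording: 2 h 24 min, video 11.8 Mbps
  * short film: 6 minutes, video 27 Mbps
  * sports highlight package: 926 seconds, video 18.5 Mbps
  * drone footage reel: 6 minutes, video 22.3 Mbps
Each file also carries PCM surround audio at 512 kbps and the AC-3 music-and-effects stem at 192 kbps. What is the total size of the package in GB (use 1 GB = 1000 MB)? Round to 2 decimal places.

Audio total: 512 + 192 = 704 kbps = 0.704 Mbps.
conference talk: 5.504 Mbps × 1680 s = 9246.7 Mb
concert recording: 12.504 Mbps × 8640 s = 108034.6 Mb
short film: 27.704 Mbps × 360 s = 9973.4 Mb
sports highlight package: 19.204 Mbps × 926 s = 17782.9 Mb
drone footage reel: 23.004 Mbps × 360 s = 8281.4 Mb
Total: 153319.1 Mb = 19164.9 MB.
= 19.16 GB.

19.16 GB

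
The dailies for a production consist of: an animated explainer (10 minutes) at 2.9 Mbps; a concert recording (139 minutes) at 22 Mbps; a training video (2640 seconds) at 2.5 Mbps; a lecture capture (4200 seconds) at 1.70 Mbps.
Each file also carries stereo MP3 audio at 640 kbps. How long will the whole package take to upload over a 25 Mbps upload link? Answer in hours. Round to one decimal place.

Audio: 640 kbps = 0.640 Mbps.
animated explainer: 3.540 Mbps × 600 s = 2124.0 Mb
concert recording: 22.640 Mbps × 8340 s = 188817.6 Mb
training video: 3.140 Mbps × 2640 s = 8289.6 Mb
lecture capture: 2.340 Mbps × 4200 s = 9828.0 Mb
Total: 209059.2 Mb = 26132.4 MB.
At 25 Mbps: 209059.2 / 25 = 8362 s ≈ 2.32 hours.

2.3 hours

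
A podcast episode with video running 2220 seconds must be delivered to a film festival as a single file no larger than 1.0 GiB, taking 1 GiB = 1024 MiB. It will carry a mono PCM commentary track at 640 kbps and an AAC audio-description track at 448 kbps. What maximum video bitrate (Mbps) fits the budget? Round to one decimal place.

Budget: 1.0 GiB = 8589.9 Mb.
Total bitrate budget: 8589.9 Mb / 2220 s = 3.869 Mbps.
Audio total: 640 + 448 = 1088 kbps = 1.088 Mbps.
Video: 3.869 − 1.088 = 2.781 Mbps.

2.8 Mbps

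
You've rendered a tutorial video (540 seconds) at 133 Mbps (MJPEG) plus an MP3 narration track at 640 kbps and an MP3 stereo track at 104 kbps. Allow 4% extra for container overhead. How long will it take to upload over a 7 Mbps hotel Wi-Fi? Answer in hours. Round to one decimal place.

Audio total: 640 + 104 = 744 kbps = 0.744 Mbps.
Total bitrate: 133.744 Mbps.
File: 133.744 Mbps × 540 s = 72221.8 Mb.
With 4% container overhead: ×1.04. → 75110.6 Mb.
At 7 Mbps: 75110.6 / 7 = 10730.1 s ≈ 2.98 hours.

3.0 hours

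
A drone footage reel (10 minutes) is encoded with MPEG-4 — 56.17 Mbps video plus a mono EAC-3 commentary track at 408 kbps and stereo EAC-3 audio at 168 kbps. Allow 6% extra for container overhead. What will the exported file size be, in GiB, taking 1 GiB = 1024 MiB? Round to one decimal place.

4.2 GiB

10 min = 600 s
Audio total: 408 + 168 = 576 kbps = 0.576 Mbps.
Total bitrate: 56.17 + 0.576 = 56.746 Mbps.
Stream data: 56.746 Mbps × 600 s = 34047.6 Mb.
With 6% container overhead: ×1.06.
36,090 Mb = 4,511,307,000 bytes ÷ 1,073,741,824 = 4.201 GiB.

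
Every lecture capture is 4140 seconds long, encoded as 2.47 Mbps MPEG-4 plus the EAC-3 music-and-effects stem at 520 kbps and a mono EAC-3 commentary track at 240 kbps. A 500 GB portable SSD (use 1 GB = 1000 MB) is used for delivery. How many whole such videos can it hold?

Audio total: 520 + 240 = 760 kbps = 0.760 Mbps.
Total bitrate: 3.230 Mbps.
Per item: 3.230 Mbps × 4140 s = 13,372 Mb = 1,672 MB.
Capacity: 500 GB = 4,000,000 Mb; 299.13 items → 299 complete.

299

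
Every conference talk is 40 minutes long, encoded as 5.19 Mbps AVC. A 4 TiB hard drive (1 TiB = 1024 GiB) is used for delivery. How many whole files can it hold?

40 min = 2400 s
Per item: 5.190 Mbps × 2400 s = 12,456 Mb = 1,557 MB.
Capacity: 4 TiB = 35,184,372 Mb; 2824.69 items → 2824 complete.

2824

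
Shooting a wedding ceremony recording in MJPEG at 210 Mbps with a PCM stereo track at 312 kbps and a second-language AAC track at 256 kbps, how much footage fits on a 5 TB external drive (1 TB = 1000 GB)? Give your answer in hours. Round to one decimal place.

Audio total: 312 + 256 = 568 kbps = 0.568 Mbps.
Total bitrate: 210 + 0.568 = 210.568 Mbps.
Capacity: 5 TB = 40,000,000 Mb.
Recording time: 40,000,000 / 210.568 = 189,962 s ≈ 52.8 hours.

52.8 hours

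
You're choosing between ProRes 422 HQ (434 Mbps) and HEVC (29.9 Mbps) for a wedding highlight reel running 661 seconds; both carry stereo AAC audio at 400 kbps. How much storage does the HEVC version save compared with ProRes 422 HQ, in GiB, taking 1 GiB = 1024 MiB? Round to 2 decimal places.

31.10 GiB

Audio: 400 kbps = 0.400 Mbps.
ProRes 422 HQ: 434.400 Mbps × 661 s = 287138.4 Mb = 33.427 GiB.
HEVC: 30.300 Mbps × 661 s = 20028.3 Mb = 2.332 GiB.
Saving: 33.427 − 2.332 = 31.096 GiB.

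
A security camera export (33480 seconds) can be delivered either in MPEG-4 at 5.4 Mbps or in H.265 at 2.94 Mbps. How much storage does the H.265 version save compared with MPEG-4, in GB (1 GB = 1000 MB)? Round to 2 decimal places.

MPEG-4: 5.400 Mbps × 33480 s = 180792.0 Mb = 22.599 GB.
H.265: 2.940 Mbps × 33480 s = 98431.2 Mb = 12.304 GB.
Saving: 22.599 − 12.304 = 10.295 GB.

10.30 GB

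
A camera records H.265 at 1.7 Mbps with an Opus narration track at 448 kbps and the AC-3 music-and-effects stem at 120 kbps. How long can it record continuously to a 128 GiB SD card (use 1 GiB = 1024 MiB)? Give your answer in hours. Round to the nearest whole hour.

Audio total: 448 + 120 = 568 kbps = 0.568 Mbps.
Total bitrate: 1.7 + 0.568 = 2.268 Mbps.
Capacity: 128 GiB = 1,099,512 Mb.
Recording time: 1,099,512 / 2.268 = 484,793 s ≈ 135 hours.

135 hours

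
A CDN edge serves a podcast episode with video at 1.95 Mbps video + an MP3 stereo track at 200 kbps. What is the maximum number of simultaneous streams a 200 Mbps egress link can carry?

93

Audio: 200 kbps = 0.200 Mbps.
Per-viewer media rate: 2.150 Mbps.
200 Mbps = 200.0 Mbps; 200.0 / 2.150 = 93.02 → 93 viewers.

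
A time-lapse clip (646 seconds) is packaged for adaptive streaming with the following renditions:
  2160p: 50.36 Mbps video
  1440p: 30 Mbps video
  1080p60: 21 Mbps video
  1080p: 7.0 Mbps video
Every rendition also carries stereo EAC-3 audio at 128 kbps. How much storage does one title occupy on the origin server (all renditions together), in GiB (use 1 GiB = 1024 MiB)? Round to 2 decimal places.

8.19 GiB

Audio: 128 kbps = 0.128 Mbps.
Sum of rendition bitrates: (50.36+0.128) + (30+0.128) + (21+0.128) + (7.0+0.128) = 108.872 Mbps.
× 646 s = 70,331 Mb = 8,791 MB = 8.188 GiB.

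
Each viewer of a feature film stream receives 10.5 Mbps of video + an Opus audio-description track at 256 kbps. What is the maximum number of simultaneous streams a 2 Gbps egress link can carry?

185

Audio: 256 kbps = 0.256 Mbps.
Per-viewer media rate: 10.756 Mbps.
2 Gbps = 2,000 Mbps; 2,000 / 10.756 = 185.94 → 185 viewers.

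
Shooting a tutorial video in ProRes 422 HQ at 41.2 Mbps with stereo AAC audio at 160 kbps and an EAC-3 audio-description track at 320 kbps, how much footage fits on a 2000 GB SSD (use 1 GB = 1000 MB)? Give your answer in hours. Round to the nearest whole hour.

Audio total: 160 + 320 = 480 kbps = 0.480 Mbps.
Total bitrate: 41.2 + 0.480 = 41.680 Mbps.
Capacity: 2000 GB = 16,000,000 Mb.
Recording time: 16,000,000 / 41.680 = 383,877 s ≈ 107 hours.

107 hours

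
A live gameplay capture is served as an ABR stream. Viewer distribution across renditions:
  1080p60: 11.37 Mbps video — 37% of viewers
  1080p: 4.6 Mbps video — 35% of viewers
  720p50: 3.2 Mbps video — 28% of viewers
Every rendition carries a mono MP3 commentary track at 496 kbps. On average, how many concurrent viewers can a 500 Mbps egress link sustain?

69

Audio: 496 kbps = 0.496 Mbps.
Average per-viewer bitrate: 0.37×11.866 + 0.35×5.096 + 0.28×3.696 = 7.209 Mbps.
500 Mbps = 500.0 Mbps; 500.0 / 7.209 = 69.36 → 69.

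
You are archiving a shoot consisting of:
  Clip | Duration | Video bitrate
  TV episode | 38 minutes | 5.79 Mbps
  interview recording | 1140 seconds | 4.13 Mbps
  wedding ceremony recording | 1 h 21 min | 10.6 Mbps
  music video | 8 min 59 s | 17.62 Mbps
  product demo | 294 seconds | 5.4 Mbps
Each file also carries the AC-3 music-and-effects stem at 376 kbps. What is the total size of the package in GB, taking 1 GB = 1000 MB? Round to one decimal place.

10.5 GB

Audio: 376 kbps = 0.376 Mbps.
TV episode: 6.166 Mbps × 2280 s = 14058.5 Mb
interview recording: 4.506 Mbps × 1140 s = 5136.8 Mb
wedding ceremony recording: 10.976 Mbps × 4860 s = 53343.4 Mb
music video: 17.996 Mbps × 539 s = 9699.8 Mb
product demo: 5.776 Mbps × 294 s = 1698.1 Mb
Total: 83936.7 Mb = 10492.1 MB.
= 10.49 GB.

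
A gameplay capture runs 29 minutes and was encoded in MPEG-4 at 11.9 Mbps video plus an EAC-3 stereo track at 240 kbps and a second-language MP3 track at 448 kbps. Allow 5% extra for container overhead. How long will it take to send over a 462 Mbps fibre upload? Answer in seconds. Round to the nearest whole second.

29 min = 1740 s
Audio total: 240 + 448 = 688 kbps = 0.688 Mbps.
Total bitrate: 12.588 Mbps.
File: 12.588 Mbps × 1740 s = 21903.1 Mb.
With 5% container overhead: ×1.05. → 22998.3 Mb.
At 462 Mbps: 22998.3 / 462 = 49.8 s ≈ 49.8 seconds.

50 seconds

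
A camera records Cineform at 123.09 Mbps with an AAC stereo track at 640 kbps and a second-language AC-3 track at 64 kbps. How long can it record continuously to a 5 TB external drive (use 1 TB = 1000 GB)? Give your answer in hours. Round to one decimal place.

89.8 hours

Audio total: 640 + 64 = 704 kbps = 0.704 Mbps.
Total bitrate: 123.09 + 0.704 = 123.794 Mbps.
Capacity: 5 TB = 40,000,000 Mb.
Recording time: 40,000,000 / 123.794 = 323,117 s ≈ 89.8 hours.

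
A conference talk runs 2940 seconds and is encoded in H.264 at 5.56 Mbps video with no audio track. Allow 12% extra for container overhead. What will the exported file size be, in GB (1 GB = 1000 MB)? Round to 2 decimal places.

2.29 GB

Total bitrate: 5.56 Mbps.
Stream data: 5.560 Mbps × 2940 s = 16346.4 Mb.
With 12% container overhead: ×1.12.
18,308 Mb ÷ 8 = 2,288 MB → 2.288 GB.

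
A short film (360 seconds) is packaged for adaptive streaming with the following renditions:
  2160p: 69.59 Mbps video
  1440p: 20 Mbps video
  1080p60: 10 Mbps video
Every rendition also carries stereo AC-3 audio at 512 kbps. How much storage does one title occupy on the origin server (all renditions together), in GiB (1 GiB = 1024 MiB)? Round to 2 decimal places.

Audio: 512 kbps = 0.512 Mbps.
Sum of rendition bitrates: (69.59+0.512) + (20+0.512) + (10+0.512) = 101.126 Mbps.
× 360 s = 36,405 Mb = 4,551 MB = 4.238 GiB.

4.24 GiB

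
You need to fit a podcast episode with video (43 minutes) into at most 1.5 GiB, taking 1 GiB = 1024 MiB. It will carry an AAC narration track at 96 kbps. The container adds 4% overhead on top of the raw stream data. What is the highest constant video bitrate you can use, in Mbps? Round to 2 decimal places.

4.71 Mbps

Budget: 1.5 GiB = 12884.9 Mb.
Stream payload after overhead: 12884.9 / 1.04 = 12389.3 Mb.
43 min = 2580 s
Total bitrate budget: 12389.3 Mb / 2580 s = 4.802 Mbps.
Audio: 96 kbps = 0.096 Mbps.
Video: 4.802 − 0.096 = 4.706 Mbps.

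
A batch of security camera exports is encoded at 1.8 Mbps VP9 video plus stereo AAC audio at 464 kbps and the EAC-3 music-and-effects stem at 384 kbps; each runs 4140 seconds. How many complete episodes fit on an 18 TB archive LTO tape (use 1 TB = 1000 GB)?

Audio total: 464 + 384 = 848 kbps = 0.848 Mbps.
Total bitrate: 2.648 Mbps.
Per item: 2.648 Mbps × 4140 s = 10,963 Mb = 1,370 MB.
Capacity: 18 TB = 144,000,000 Mb; 13135.43 items → 13135 complete.

13135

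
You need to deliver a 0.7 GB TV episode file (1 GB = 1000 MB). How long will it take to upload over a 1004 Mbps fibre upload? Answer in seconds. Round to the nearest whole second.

6 seconds

File: 0.7 GB = 5600.0 Mb.
At 1004 Mbps: 5600.0 / 1004 = 5.6 s ≈ 5.58 seconds.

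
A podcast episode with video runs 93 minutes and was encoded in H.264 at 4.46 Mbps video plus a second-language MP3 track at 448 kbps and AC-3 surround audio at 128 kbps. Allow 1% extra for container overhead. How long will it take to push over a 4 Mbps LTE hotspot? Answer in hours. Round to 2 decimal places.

1.97 hours

93 min = 5580 s
Audio total: 448 + 128 = 576 kbps = 0.576 Mbps.
Total bitrate: 5.036 Mbps.
File: 5.036 Mbps × 5580 s = 28100.9 Mb.
With 1% container overhead: ×1.01. → 28381.9 Mb.
At 4 Mbps: 28381.9 / 4 = 7095.5 s ≈ 1.97 hours.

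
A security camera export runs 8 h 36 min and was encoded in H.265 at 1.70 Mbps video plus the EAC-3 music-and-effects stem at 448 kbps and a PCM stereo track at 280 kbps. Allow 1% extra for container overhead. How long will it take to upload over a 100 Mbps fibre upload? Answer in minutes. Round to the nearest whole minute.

8 h 36 min = 516 min = 30960 s
Audio total: 448 + 280 = 728 kbps = 0.728 Mbps.
Total bitrate: 2.428 Mbps.
File: 2.428 Mbps × 30960 s = 75170.9 Mb.
With 1% container overhead: ×1.01. → 75922.6 Mb.
At 100 Mbps: 75922.6 / 100 = 759.2 s ≈ 12.7 minutes.

13 minutes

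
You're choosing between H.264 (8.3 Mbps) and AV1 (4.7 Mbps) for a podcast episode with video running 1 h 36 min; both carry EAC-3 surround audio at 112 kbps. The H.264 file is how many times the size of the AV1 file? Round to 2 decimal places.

1 h 36 min = 96 min = 5760 s
Audio: 112 kbps = 0.112 Mbps.
H.264: 8.412 Mbps × 5760 s = 48453.1 Mb = 5.641 GiB.
AV1: 4.812 Mbps × 5760 s = 27717.1 Mb = 3.227 GiB.
Ratio: 5.641 / 3.227 = 1.748.

1.75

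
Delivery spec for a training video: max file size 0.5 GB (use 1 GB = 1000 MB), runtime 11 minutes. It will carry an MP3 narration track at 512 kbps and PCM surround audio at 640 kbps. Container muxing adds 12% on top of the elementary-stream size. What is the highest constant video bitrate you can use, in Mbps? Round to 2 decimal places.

Budget: 0.5 GB = 4000.0 Mb.
Stream payload after overhead: 4000.0 / 1.12 = 3571.4 Mb.
11 min = 660 s
Total bitrate budget: 3571.4 Mb / 660 s = 5.411 Mbps.
Audio total: 512 + 640 = 1152 kbps = 1.152 Mbps.
Video: 5.411 − 1.152 = 4.259 Mbps.

4.26 Mbps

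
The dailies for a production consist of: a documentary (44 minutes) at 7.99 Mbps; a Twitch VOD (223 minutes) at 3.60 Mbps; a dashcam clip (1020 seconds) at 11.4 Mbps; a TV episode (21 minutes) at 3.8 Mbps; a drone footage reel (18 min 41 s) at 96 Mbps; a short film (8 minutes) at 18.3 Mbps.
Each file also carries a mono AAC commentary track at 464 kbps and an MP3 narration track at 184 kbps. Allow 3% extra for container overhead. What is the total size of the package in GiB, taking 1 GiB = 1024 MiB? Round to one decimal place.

25.8 GiB

Audio total: 464 + 184 = 648 kbps = 0.648 Mbps.
documentary: 8.638 Mbps × 2640 s × 1.03 = 23488.4 Mb
Twitch VOD: 4.248 Mbps × 13380 s × 1.03 = 58543.4 Mb
dashcam clip: 12.048 Mbps × 1020 s × 1.03 = 12657.6 Mb
TV episode: 4.448 Mbps × 1260 s × 1.03 = 5772.6 Mb
drone footage reel: 96.648 Mbps × 1121 s × 1.03 = 111592.7 Mb
short film: 18.948 Mbps × 480 s × 1.03 = 9367.9 Mb
Total: 221422.7 Mb = 27677.8 MB.
= 25.78 GiB.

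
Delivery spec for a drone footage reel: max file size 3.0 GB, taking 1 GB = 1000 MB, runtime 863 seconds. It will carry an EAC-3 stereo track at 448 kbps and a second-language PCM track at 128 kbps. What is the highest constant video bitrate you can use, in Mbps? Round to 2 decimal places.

27.23 Mbps

Budget: 3.0 GB = 24000.0 Mb.
Total bitrate budget: 24000.0 Mb / 863 s = 27.810 Mbps.
Audio total: 448 + 128 = 576 kbps = 0.576 Mbps.
Video: 27.810 − 0.576 = 27.234 Mbps.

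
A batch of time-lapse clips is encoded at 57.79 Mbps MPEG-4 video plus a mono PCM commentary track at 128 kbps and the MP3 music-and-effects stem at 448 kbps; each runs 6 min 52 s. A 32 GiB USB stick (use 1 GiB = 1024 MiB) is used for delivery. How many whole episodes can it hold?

11

6 min 52 s = 412 s
Audio total: 128 + 448 = 576 kbps = 0.576 Mbps.
Total bitrate: 58.366 Mbps.
Per item: 58.366 Mbps × 412 s = 24,047 Mb = 3,006 MB.
Capacity: 32 GiB = 274,878 Mb; 11.43 items → 11 complete.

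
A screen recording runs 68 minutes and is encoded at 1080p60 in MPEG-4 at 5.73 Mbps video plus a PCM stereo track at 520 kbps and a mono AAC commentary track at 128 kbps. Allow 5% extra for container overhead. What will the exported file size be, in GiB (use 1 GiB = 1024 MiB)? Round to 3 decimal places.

3.181 GiB

68 min = 4080 s
Audio total: 520 + 128 = 648 kbps = 0.648 Mbps.
Total bitrate: 5.73 + 0.648 = 6.378 Mbps.
Stream data: 6.378 Mbps × 4080 s = 26022.2 Mb.
With 5% container overhead: ×1.05.
27,323 Mb = 3,415,419,000 bytes ÷ 1,073,741,824 = 3.181 GiB.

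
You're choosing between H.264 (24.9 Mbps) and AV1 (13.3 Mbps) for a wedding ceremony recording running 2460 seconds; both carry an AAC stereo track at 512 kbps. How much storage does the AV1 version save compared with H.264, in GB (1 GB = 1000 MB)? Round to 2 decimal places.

3.57 GB

Audio: 512 kbps = 0.512 Mbps.
H.264: 25.412 Mbps × 2460 s = 62513.5 Mb = 7.814 GB.
AV1: 13.812 Mbps × 2460 s = 33977.5 Mb = 4.247 GB.
Saving: 7.814 − 4.247 = 3.567 GB.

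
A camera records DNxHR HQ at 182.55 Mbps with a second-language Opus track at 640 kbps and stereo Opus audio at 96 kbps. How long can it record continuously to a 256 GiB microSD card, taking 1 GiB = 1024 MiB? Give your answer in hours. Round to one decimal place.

3.3 hours

Audio total: 640 + 96 = 736 kbps = 0.736 Mbps.
Total bitrate: 182.55 + 0.736 = 183.286 Mbps.
Capacity: 256 GiB = 2,199,023 Mb.
Recording time: 2,199,023 / 183.286 = 11,998 s ≈ 3.33 hours.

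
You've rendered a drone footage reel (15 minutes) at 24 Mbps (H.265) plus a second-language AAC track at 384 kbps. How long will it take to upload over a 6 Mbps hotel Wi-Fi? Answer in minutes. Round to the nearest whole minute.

15 min = 900 s
Audio: 384 kbps = 0.384 Mbps.
Total bitrate: 24.384 Mbps.
File: 24.384 Mbps × 900 s = 21945.6 Mb.
At 6 Mbps: 21945.6 / 6 = 3657.6 s ≈ 61 minutes.

61 minutes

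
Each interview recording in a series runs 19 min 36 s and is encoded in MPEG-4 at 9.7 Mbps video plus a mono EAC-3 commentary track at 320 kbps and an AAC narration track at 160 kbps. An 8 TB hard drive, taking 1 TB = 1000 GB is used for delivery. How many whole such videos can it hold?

5345

19 min 36 s = 1176 s
Audio total: 320 + 160 = 480 kbps = 0.480 Mbps.
Total bitrate: 10.180 Mbps.
Per item: 10.180 Mbps × 1176 s = 11,972 Mb = 1,496 MB.
Capacity: 8 TB = 64,000,000 Mb; 5345.95 items → 5345 complete.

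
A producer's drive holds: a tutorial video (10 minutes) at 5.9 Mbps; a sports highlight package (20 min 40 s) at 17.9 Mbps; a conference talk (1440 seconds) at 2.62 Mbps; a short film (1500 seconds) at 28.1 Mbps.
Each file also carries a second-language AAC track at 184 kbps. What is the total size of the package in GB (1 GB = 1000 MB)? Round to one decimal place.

Audio: 184 kbps = 0.184 Mbps.
tutorial video: 6.084 Mbps × 600 s = 3650.4 Mb
sports highlight package: 18.084 Mbps × 1240 s = 22424.2 Mb
conference talk: 2.804 Mbps × 1440 s = 4037.8 Mb
short film: 28.284 Mbps × 1500 s = 42426.0 Mb
Total: 72538.3 Mb = 9067.3 MB.
= 9.067 GB.

9.1 GB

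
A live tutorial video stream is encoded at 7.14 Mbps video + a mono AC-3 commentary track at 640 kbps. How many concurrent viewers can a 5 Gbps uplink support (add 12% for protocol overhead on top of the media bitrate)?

Audio: 640 kbps = 0.640 Mbps.
Per-viewer media rate: 7.780 Mbps.
On the wire with 12% overhead: 8.714 Mbps.
5 Gbps = 5,000 Mbps; 5,000 / 8.714 = 573.82 → 573 viewers.

573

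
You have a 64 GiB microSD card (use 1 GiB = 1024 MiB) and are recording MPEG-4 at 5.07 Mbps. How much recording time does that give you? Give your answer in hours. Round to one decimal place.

30.1 hours

Capacity: 64 GiB = 549,756 Mb.
Recording time: 549,756 / 5.070 = 108,433 s ≈ 30.1 hours.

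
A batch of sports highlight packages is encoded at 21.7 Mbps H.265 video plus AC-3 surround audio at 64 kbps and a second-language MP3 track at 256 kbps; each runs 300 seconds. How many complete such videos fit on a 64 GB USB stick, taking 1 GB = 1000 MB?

77

Audio total: 64 + 256 = 320 kbps = 0.320 Mbps.
Total bitrate: 22.020 Mbps.
Per item: 22.020 Mbps × 300 s = 6,606 Mb = 825.8 MB.
Capacity: 64 GB = 512,000 Mb; 77.51 items → 77 complete.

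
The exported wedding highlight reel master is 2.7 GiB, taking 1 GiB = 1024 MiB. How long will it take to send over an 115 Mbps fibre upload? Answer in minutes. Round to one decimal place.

File: 2.7 GiB = 23192.8 Mb.
At 115 Mbps: 23192.8 / 115 = 201.7 s ≈ 3.36 minutes.

3.4 minutes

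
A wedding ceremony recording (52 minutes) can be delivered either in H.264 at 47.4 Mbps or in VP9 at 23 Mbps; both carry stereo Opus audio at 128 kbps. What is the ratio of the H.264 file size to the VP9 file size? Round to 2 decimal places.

52 min = 3120 s
Audio: 128 kbps = 0.128 Mbps.
H.264: 47.528 Mbps × 3120 s = 148287.4 Mb = 18.536 GB.
VP9: 23.128 Mbps × 3120 s = 72159.4 Mb = 9.020 GB.
Ratio: 18.536 / 9.020 = 2.055.

2.05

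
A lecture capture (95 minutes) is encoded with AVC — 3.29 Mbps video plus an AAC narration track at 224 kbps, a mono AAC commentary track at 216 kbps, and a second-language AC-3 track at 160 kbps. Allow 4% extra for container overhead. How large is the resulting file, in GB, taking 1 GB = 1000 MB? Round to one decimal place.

95 min = 5700 s
Audio total: 224 + 216 + 160 = 600 kbps = 0.600 Mbps.
Total bitrate: 3.29 + 0.600 = 3.890 Mbps.
Stream data: 3.890 Mbps × 5700 s = 22173.0 Mb.
With 4% container overhead: ×1.04.
23,060 Mb ÷ 8 = 2,882 MB → 2.882 GB.

2.9 GB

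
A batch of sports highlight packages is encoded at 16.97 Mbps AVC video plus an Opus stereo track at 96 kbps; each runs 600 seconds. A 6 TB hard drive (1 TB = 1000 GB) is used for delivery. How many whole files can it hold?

4687

Audio: 96 kbps = 0.096 Mbps.
Total bitrate: 17.066 Mbps.
Per item: 17.066 Mbps × 600 s = 10,240 Mb = 1,280 MB.
Capacity: 6 TB = 48,000,000 Mb; 4687.68 items → 4687 complete.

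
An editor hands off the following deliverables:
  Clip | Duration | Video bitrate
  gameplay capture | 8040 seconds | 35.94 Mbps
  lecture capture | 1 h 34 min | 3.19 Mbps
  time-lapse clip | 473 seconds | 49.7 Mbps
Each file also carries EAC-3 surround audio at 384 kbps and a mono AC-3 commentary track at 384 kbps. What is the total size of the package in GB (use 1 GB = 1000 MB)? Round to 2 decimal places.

42.67 GB

Audio total: 384 + 384 = 768 kbps = 0.768 Mbps.
gameplay capture: 36.708 Mbps × 8040 s = 295132.3 Mb
lecture capture: 3.958 Mbps × 5640 s = 22323.1 Mb
time-lapse clip: 50.468 Mbps × 473 s = 23871.4 Mb
Total: 341326.8 Mb = 42665.9 MB.
= 42.67 GB.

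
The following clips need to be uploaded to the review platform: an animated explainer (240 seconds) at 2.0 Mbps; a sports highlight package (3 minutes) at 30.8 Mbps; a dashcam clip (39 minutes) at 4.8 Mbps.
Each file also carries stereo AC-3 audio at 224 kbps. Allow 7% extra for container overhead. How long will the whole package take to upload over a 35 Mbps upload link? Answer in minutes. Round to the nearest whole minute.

Audio: 224 kbps = 0.224 Mbps.
animated explainer: 2.224 Mbps × 240 s × 1.07 = 571.1 Mb
sports highlight package: 31.024 Mbps × 180 s × 1.07 = 5975.2 Mb
dashcam clip: 5.024 Mbps × 2340 s × 1.07 = 12579.1 Mb
Total: 19125.4 Mb = 2390.7 MB.
At 35 Mbps: 19125.4 / 35 = 546 s ≈ 9.11 minutes.

9 minutes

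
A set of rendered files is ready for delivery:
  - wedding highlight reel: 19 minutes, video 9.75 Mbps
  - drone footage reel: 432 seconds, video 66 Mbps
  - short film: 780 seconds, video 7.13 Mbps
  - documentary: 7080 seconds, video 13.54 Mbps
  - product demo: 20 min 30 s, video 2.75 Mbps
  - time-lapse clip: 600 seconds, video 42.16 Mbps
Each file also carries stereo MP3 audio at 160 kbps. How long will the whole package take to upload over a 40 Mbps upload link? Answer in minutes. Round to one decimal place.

71.5 minutes

Audio: 160 kbps = 0.160 Mbps.
wedding highlight reel: 9.910 Mbps × 1140 s = 11297.4 Mb
drone footage reel: 66.160 Mbps × 432 s = 28581.1 Mb
short film: 7.290 Mbps × 780 s = 5686.2 Mb
documentary: 13.700 Mbps × 7080 s = 96996.0 Mb
product demo: 2.910 Mbps × 1230 s = 3579.3 Mb
time-lapse clip: 42.320 Mbps × 600 s = 25392.0 Mb
Total: 171532.0 Mb = 21441.5 MB.
At 40 Mbps: 171532.0 / 40 = 4288 s ≈ 71.5 minutes.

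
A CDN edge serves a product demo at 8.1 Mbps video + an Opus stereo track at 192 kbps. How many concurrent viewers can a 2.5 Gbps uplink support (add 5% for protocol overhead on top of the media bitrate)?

Audio: 192 kbps = 0.192 Mbps.
Per-viewer media rate: 8.292 Mbps.
On the wire with 5% overhead: 8.707 Mbps.
2.5 Gbps = 2,500 Mbps; 2,500 / 8.707 = 287.14 → 287 viewers.

287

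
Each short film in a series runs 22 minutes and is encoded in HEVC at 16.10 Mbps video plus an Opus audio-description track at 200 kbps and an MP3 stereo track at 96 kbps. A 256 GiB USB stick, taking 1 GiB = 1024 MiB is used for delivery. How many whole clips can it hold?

22 min = 1320 s
Audio total: 200 + 96 = 296 kbps = 0.296 Mbps.
Total bitrate: 16.396 Mbps.
Per item: 16.396 Mbps × 1320 s = 21,643 Mb = 2,705 MB.
Capacity: 256 GiB = 2,199,023 Mb; 101.61 items → 101 complete.

101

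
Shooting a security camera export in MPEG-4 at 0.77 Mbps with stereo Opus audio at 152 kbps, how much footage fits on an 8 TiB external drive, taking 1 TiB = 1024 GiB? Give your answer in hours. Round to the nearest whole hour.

Audio: 152 kbps = 0.152 Mbps.
Total bitrate: 0.77 + 0.152 = 0.922 Mbps.
Capacity: 8 TiB = 70,368,744 Mb.
Recording time: 70,368,744 / 0.922 = 76,321,848 s ≈ 21,201 hours.

21201 hours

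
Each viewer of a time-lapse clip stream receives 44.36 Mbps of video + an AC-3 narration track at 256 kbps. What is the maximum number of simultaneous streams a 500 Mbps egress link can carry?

11

Audio: 256 kbps = 0.256 Mbps.
Per-viewer media rate: 44.616 Mbps.
500 Mbps = 500.0 Mbps; 500.0 / 44.616 = 11.21 → 11 viewers.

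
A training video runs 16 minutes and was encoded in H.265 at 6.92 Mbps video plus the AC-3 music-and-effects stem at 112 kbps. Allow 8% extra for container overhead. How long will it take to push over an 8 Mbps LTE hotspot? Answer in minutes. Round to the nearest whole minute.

16 min = 960 s
Audio: 112 kbps = 0.112 Mbps.
Total bitrate: 7.032 Mbps.
File: 7.032 Mbps × 960 s = 6750.7 Mb.
With 8% container overhead: ×1.08. → 7290.8 Mb.
At 8 Mbps: 7290.8 / 8 = 911.3 s ≈ 15.2 minutes.

15 minutes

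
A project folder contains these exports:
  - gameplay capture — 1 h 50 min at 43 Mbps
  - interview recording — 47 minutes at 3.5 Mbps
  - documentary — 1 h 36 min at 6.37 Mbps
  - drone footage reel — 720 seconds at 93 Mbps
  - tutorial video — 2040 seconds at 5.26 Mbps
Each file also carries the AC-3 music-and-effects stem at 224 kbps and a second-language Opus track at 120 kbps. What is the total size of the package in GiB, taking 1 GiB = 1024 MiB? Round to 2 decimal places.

Audio total: 224 + 120 = 344 kbps = 0.344 Mbps.
gameplay capture: 43.344 Mbps × 6600 s = 286070.4 Mb
interview recording: 3.844 Mbps × 2820 s = 10840.1 Mb
documentary: 6.714 Mbps × 5760 s = 38672.6 Mb
drone footage reel: 93.344 Mbps × 720 s = 67207.7 Mb
tutorial video: 5.604 Mbps × 2040 s = 11432.2 Mb
Total: 414223.0 Mb = 51777.9 MB.
= 48.22 GiB.

48.22 GiB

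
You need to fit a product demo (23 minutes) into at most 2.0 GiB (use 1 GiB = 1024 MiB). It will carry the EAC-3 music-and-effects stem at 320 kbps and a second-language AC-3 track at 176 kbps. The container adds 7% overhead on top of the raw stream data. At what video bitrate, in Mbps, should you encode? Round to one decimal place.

11.1 Mbps

Budget: 2.0 GiB = 17179.9 Mb.
Stream payload after overhead: 17179.9 / 1.07 = 16056.0 Mb.
23 min = 1380 s
Total bitrate budget: 16056.0 Mb / 1380 s = 11.635 Mbps.
Audio total: 320 + 176 = 496 kbps = 0.496 Mbps.
Video: 11.635 − 0.496 = 11.139 Mbps.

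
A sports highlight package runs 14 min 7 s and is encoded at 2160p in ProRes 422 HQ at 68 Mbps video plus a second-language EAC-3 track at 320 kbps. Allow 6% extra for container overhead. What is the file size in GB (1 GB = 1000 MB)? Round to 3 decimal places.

14 min 7 s = 847 s
Audio: 320 kbps = 0.320 Mbps.
Total bitrate: 68 + 0.320 = 68.320 Mbps.
Stream data: 68.320 Mbps × 847 s = 57867.0 Mb.
With 6% container overhead: ×1.06.
61,339 Mb ÷ 8 = 7,667 MB → 7.667 GB.

7.667 GB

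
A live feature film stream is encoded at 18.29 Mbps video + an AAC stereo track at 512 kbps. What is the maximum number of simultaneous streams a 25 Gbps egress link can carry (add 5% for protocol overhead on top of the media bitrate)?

Audio: 512 kbps = 0.512 Mbps.
Per-viewer media rate: 18.802 Mbps.
On the wire with 5% overhead: 19.742 Mbps.
25 Gbps = 25,000 Mbps; 25,000 / 19.742 = 1266.33 → 1266 viewers.

1266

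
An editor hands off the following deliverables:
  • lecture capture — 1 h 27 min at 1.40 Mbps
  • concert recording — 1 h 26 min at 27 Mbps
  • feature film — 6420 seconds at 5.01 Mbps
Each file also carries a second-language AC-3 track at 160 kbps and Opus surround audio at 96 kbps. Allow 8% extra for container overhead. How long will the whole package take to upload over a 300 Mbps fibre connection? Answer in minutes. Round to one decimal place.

11.0 minutes

Audio total: 160 + 96 = 256 kbps = 0.256 Mbps.
lecture capture: 1.656 Mbps × 5220 s × 1.08 = 9335.9 Mb
concert recording: 27.256 Mbps × 5160 s × 1.08 = 151892.2 Mb
feature film: 5.266 Mbps × 6420 s × 1.08 = 36512.3 Mb
Total: 197740.4 Mb = 24717.6 MB.
At 300 Mbps: 197740.4 / 300 = 659 s ≈ 11 minutes.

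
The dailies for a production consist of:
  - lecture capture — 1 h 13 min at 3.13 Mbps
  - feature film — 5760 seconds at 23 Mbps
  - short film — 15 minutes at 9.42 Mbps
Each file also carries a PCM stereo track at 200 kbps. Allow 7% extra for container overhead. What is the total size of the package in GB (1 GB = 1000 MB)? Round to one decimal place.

21.0 GB

Audio: 200 kbps = 0.200 Mbps.
lecture capture: 3.330 Mbps × 4380 s × 1.07 = 15606.4 Mb
feature film: 23.200 Mbps × 5760 s × 1.07 = 142986.2 Mb
short film: 9.620 Mbps × 900 s × 1.07 = 9264.1 Mb
Total: 167856.7 Mb = 20982.1 MB.
= 20.98 GB.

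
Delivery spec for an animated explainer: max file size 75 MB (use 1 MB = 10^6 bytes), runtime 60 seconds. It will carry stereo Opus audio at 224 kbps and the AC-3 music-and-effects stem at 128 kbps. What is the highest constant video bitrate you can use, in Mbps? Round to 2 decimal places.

Budget: 75 MB = 600.0 Mb.
Total bitrate budget: 600.0 Mb / 60 s = 10.000 Mbps.
Audio total: 224 + 128 = 352 kbps = 0.352 Mbps.
Video: 10.000 − 0.352 = 9.648 Mbps.

9.65 Mbps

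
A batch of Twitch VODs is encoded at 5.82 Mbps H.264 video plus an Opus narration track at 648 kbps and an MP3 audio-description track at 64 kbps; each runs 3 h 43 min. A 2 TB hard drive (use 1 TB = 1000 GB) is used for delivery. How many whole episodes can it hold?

183

3 h 43 min = 223 min = 13380 s
Audio total: 648 + 64 = 712 kbps = 0.712 Mbps.
Total bitrate: 6.532 Mbps.
Per item: 6.532 Mbps × 13380 s = 87,398 Mb = 10,925 MB.
Capacity: 2 TB = 16,000,000 Mb; 183.07 items → 183 complete.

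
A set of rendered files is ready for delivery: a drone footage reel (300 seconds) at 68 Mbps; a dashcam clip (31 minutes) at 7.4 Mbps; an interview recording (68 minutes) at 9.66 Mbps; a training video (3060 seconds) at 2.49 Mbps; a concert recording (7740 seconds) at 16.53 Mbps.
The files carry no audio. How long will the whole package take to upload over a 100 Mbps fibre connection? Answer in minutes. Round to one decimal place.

34.9 minutes

drone footage reel: 68.000 Mbps × 300 s = 20400.0 Mb
dashcam clip: 7.400 Mbps × 1860 s = 13764.0 Mb
interview recording: 9.660 Mbps × 4080 s = 39412.8 Mb
training video: 2.490 Mbps × 3060 s = 7619.4 Mb
concert recording: 16.530 Mbps × 7740 s = 127942.2 Mb
Total: 209138.4 Mb = 26142.3 MB.
At 100 Mbps: 209138.4 / 100 = 2091 s ≈ 34.9 minutes.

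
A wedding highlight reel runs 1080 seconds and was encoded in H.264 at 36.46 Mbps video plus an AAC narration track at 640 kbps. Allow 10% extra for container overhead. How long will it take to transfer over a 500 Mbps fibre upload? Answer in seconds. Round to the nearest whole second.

Audio: 640 kbps = 0.640 Mbps.
Total bitrate: 37.100 Mbps.
File: 37.100 Mbps × 1080 s = 40068.0 Mb.
With 10% container overhead: ×1.10. → 44074.8 Mb.
At 500 Mbps: 44074.8 / 500 = 88.1 s ≈ 88.1 seconds.

88 seconds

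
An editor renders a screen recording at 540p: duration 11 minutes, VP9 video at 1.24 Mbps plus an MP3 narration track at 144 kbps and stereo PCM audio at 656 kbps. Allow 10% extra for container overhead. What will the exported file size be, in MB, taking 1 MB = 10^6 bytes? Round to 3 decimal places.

185.130 MB

11 min = 660 s
Audio total: 144 + 656 = 800 kbps = 0.800 Mbps.
Total bitrate: 1.24 + 0.800 = 2.040 Mbps.
Stream data: 2.040 Mbps × 660 s = 1346.4 Mb.
With 10% container overhead: ×1.10.
1,481 Mb ÷ 8 = 185.1 MB → 185.1 MB.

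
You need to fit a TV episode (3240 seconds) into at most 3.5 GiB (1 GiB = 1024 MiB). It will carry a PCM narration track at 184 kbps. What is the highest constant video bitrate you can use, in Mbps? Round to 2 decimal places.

Budget: 3.5 GiB = 30064.8 Mb.
Total bitrate budget: 30064.8 Mb / 3240 s = 9.279 Mbps.
Audio: 184 kbps = 0.184 Mbps.
Video: 9.279 − 0.184 = 9.095 Mbps.

9.10 Mbps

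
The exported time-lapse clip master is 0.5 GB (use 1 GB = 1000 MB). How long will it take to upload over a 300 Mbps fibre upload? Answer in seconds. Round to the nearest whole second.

13 seconds

File: 0.5 GB = 4000.0 Mb.
At 300 Mbps: 4000.0 / 300 = 13.3 s ≈ 13.3 seconds.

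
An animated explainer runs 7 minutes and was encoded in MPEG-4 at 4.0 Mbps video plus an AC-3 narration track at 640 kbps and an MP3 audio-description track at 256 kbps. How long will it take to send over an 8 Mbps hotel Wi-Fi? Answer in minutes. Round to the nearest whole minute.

7 min = 420 s
Audio total: 640 + 256 = 896 kbps = 0.896 Mbps.
Total bitrate: 4.896 Mbps.
File: 4.896 Mbps × 420 s = 2056.3 Mb.
At 8 Mbps: 2056.3 / 8 = 257.0 s ≈ 4.28 minutes.

4 minutes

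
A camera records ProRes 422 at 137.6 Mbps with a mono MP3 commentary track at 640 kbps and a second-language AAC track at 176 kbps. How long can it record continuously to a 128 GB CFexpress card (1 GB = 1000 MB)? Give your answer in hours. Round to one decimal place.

Audio total: 640 + 176 = 816 kbps = 0.816 Mbps.
Total bitrate: 137.6 + 0.816 = 138.416 Mbps.
Capacity: 128 GB = 1,024,000 Mb.
Recording time: 1,024,000 / 138.416 = 7,398 s ≈ 2.05 hours.

2.1 hours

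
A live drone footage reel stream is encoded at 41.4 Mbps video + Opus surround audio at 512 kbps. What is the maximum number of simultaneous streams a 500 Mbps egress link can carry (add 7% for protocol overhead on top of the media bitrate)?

11

Audio: 512 kbps = 0.512 Mbps.
Per-viewer media rate: 41.912 Mbps.
On the wire with 7% overhead: 44.846 Mbps.
500 Mbps = 500.0 Mbps; 500.0 / 44.846 = 11.15 → 11 viewers.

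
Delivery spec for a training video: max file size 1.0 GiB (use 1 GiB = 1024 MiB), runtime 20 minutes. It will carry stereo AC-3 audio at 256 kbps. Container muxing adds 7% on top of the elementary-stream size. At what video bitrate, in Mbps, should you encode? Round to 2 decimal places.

6.43 Mbps

Budget: 1.0 GiB = 8589.9 Mb.
Stream payload after overhead: 8589.9 / 1.07 = 8028.0 Mb.
20 min = 1200 s
Total bitrate budget: 8028.0 Mb / 1200 s = 6.690 Mbps.
Audio: 256 kbps = 0.256 Mbps.
Video: 6.690 − 0.256 = 6.434 Mbps.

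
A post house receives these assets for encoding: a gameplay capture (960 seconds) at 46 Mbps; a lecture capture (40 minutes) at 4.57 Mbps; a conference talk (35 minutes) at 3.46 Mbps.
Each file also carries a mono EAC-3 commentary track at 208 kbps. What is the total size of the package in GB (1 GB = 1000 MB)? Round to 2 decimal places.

7.94 GB

Audio: 208 kbps = 0.208 Mbps.
gameplay capture: 46.208 Mbps × 960 s = 44359.7 Mb
lecture capture: 4.778 Mbps × 2400 s = 11467.2 Mb
conference talk: 3.668 Mbps × 2100 s = 7702.8 Mb
Total: 63529.7 Mb = 7941.2 MB.
= 7.941 GB.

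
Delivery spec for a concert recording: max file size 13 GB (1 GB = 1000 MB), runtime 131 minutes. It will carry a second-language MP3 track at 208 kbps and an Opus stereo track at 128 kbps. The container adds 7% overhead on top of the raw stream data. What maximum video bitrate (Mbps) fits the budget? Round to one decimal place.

12.0 Mbps

Budget: 13 GB = 104000.0 Mb.
Stream payload after overhead: 104000.0 / 1.07 = 97196.3 Mb.
131 min = 7860 s
Total bitrate budget: 97196.3 Mb / 7860 s = 12.366 Mbps.
Audio total: 208 + 128 = 336 kbps = 0.336 Mbps.
Video: 12.366 − 0.336 = 12.030 Mbps.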